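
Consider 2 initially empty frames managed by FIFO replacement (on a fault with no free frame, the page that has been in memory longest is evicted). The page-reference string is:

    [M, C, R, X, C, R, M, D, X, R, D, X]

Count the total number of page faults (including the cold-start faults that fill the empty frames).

12

M: miss, frames [M]
C: miss, frames [M, C]
R: miss, evict M, frames [C, R]
X: miss, evict C, frames [R, X]
C: miss, evict R, frames [X, C]
R: miss, evict X, frames [C, R]
M: miss, evict C, frames [R, M]
D: miss, evict R, frames [M, D]
X: miss, evict M, frames [D, X]
R: miss, evict D, frames [X, R]
D: miss, evict X, frames [R, D]
X: miss, evict R, frames [D, X]
Page faults: 12.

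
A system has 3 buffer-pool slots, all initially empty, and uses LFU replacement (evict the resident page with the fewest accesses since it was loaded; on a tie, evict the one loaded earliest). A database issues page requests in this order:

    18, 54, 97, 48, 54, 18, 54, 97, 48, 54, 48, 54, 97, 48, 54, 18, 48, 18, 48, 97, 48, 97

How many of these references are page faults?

9

18 -> miss, frames (18)
54 -> miss, frames (18 54)
97 -> miss, frames (18 54 97)
48 -> miss, evict 18, frames (54 97 48)
54 -> hit
18 -> miss, evict 97, frames (54 48 18)
54 -> hit
97 -> miss, evict 48, frames (54 18 97)
48 -> miss, evict 18, frames (54 97 48)
54 -> hit
48 -> hit
54 -> hit
97 -> hit
48 -> hit
54 -> hit
18 -> miss, evict 97, frames (54 48 18)
48 -> hit
18 -> hit
48 -> hit
97 -> miss, evict 18, frames (54 48 97)
48 -> hit
97 -> hit
Page faults: 9.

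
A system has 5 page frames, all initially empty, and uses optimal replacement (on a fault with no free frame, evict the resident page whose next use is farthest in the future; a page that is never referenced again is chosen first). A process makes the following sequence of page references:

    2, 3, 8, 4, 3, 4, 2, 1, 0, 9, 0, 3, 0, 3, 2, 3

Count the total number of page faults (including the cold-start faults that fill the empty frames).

7

2 → fault, frames (2)
3 → fault, frames (2 3)
8 → fault, frames (2 3 8)
4 → fault, frames (2 3 8 4)
3 → hit
4 → hit
2 → hit
1 → fault, frames (2 3 8 4 1)
0 → fault, evict 1, frames (2 3 8 4 0)
9 → fault, evict 4, frames (2 3 8 0 9)
0 → hit
3 → hit
0 → hit
3 → hit
2 → hit
3 → hit
Page faults: 7.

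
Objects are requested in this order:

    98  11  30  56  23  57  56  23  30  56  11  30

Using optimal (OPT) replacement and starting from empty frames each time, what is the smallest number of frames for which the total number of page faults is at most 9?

f=1: 12 faults
f=2: 9 faults
f=3: 8 faults
f=4: 7 faults
f=5: 6 faults
f=6: 6 faults
Smallest f with faults ≤ 9 is 2.

2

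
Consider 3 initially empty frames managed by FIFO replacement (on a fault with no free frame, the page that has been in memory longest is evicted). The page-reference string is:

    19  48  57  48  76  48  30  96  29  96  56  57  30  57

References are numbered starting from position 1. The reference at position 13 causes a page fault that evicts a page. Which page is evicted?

pos 1: 19: fault, frames {19}
pos 2: 48: fault, frames {19,48}
pos 3: 57: fault, frames {19,48,57}
pos 4: 48: hit
pos 5: 76: fault, evict 19, frames {48,57,76}
pos 6: 48: hit
pos 7: 30: fault, evict 48, frames {57,76,30}
pos 8: 96: fault, evict 57, frames {76,30,96}
pos 9: 29: fault, evict 76, frames {30,96,29}
pos 10: 96: hit
pos 11: 56: fault, evict 30, frames {96,29,56}
pos 12: 57: fault, evict 96, frames {29,56,57}
pos 13: 30: fault, evict 29, frames {56,57,30}
At position 13, page 29 is evicted.

29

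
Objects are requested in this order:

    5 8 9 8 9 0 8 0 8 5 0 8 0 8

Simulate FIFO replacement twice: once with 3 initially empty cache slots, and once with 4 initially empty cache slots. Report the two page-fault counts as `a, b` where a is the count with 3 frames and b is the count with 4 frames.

6, 4

3 frames: F F F . . F . . . F . F . . → 6 faults.
4 frames: F F F . . F . . . . . . . . → 4 faults.
4 < 6: adding a frame reduced faults, as is typical.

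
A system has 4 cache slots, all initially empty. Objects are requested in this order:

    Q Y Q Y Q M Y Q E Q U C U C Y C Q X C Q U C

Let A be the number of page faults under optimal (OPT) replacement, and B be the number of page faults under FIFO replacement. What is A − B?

Under OPT: F F . . . F . . F . F F . . . . . F . . . . → 7 faults.
Under FIFO: F F . . . F . . F . F F . . F . F F . . F F → 11 faults.
A − B = 7 − 11 = -4.

-4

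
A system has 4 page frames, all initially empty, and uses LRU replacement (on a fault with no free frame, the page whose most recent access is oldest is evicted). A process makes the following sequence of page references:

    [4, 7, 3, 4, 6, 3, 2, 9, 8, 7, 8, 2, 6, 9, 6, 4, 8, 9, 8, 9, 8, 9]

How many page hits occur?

4 → miss, frames (4)
7 → miss, frames (4 7)
3 → miss, frames (4 7 3)
4 → hit
6 → miss, frames (7 3 4 6)
3 → hit
2 → miss, evict 7, frames (4 6 3 2)
9 → miss, evict 4, frames (6 3 2 9)
8 → miss, evict 6, frames (3 2 9 8)
7 → miss, evict 3, frames (2 9 8 7)
8 → hit
2 → hit
6 → miss, evict 9, frames (7 8 2 6)
9 → miss, evict 7, frames (8 2 6 9)
6 → hit
4 → miss, evict 8, frames (2 9 6 4)
8 → miss, evict 2, frames (9 6 4 8)
9 → hit
8 → hit
9 → hit
8 → hit
9 → hit
Hits: 10.

10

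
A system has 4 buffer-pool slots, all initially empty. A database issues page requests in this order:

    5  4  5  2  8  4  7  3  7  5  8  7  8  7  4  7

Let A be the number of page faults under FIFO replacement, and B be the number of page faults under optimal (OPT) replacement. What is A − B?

1

Under FIFO: F F . F F . F F . F . . . . F . → 8 faults.
Under OPT: F F . F F . F F . . . . . . F . → 7 faults.
A − B = 8 − 7 = 1.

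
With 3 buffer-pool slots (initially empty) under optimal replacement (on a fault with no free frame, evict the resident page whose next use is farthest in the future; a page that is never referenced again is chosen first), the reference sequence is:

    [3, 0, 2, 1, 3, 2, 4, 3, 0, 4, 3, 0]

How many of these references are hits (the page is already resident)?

3: fault, frames (3)
0: fault, frames (3 0)
2: fault, frames (3 0 2)
1: fault, evict 0, frames (3 2 1)
3: hit
2: hit
4: fault, evict 1, frames (3 2 4)
3: hit
0: fault, evict 2, frames (3 4 0)
4: hit
3: hit
0: hit
Hits: 6.

6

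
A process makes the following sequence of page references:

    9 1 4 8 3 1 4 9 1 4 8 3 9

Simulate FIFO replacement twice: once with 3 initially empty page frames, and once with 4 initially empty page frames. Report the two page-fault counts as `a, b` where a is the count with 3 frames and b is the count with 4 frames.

3 frames: F F F F F F F F . . F F . → 10 faults.
4 frames: F F F F F . . F F F F F F → 11 faults.
11 > 10: adding a frame increased faults — Belady's anomaly.

10, 11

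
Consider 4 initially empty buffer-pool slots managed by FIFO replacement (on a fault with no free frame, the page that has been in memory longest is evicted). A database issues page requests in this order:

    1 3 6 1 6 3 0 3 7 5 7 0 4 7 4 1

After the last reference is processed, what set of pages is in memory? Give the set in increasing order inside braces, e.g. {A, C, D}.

{1, 4, 5, 7}

1 -> miss, frames [1]
3 -> miss, frames [1, 3]
6 -> miss, frames [1, 3, 6]
1 -> hit
6 -> hit
3 -> hit
0 -> miss, frames [1, 3, 6, 0]
3 -> hit
7 -> miss, evict 1, frames [3, 6, 0, 7]
5 -> miss, evict 3, frames [6, 0, 7, 5]
7 -> hit
0 -> hit
4 -> miss, evict 6, frames [0, 7, 5, 4]
7 -> hit
4 -> hit
1 -> miss, evict 0, frames [7, 5, 4, 1]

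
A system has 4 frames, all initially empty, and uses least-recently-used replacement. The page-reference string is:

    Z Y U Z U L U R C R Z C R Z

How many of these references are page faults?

7

Z -> fault, frames [Z]
Y -> fault, frames [Z, Y]
U -> fault, frames [Z, Y, U]
Z -> hit
U -> hit
L -> fault, frames [Y, Z, U, L]
U -> hit
R -> fault, evict Y, frames [Z, L, U, R]
C -> fault, evict Z, frames [L, U, R, C]
R -> hit
Z -> fault, evict L, frames [U, C, R, Z]
C -> hit
R -> hit
Z -> hit
Page faults: 7.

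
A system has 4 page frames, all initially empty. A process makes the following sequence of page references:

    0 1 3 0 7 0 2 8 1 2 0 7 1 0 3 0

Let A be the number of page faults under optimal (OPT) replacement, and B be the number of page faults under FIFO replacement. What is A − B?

-2

Under OPT: F F F . F . F F . . . F . . F . → 8 faults.
Under FIFO: F F F . F . F F F . F F . . F . → 10 faults.
A − B = 8 − 10 = -2.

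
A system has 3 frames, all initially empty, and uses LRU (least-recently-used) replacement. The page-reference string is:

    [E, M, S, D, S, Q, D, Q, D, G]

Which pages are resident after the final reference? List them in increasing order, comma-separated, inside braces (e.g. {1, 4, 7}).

{D, G, Q}

E → miss, frames {E}
M → miss, frames {E,M}
S → miss, frames {E,M,S}
D → miss, evict E, frames {M,S,D}
S → hit
Q → miss, evict M, frames {D,S,Q}
D → hit
Q → hit
D → hit
G → miss, evict S, frames {Q,D,G}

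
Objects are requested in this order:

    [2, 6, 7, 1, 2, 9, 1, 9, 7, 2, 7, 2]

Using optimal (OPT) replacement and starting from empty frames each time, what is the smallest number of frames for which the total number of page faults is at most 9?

2

f=1: 12 faults
f=2: 7 faults
f=3: 6 faults
f=4: 5 faults
f=5: 5 faults
Smallest f with faults ≤ 9 is 2.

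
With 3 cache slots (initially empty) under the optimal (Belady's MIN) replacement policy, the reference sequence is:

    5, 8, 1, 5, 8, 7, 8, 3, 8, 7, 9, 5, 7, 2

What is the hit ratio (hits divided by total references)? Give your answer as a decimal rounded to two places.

5 -> fault, frames [5]
8 -> fault, frames [5, 8]
1 -> fault, frames [5, 8, 1]
5 -> hit
8 -> hit
7 -> fault, evict 1, frames [5, 8, 7]
8 -> hit
3 -> fault, evict 5, frames [8, 7, 3]
8 -> hit
7 -> hit
9 -> fault, evict 3, frames [8, 7, 9]
5 -> fault, evict 9, frames [8, 7, 5]
7 -> hit
2 -> fault, evict 5, frames [8, 7, 2]
Hits: 6 of 14 references → 6/14 = 0.4286.

0.43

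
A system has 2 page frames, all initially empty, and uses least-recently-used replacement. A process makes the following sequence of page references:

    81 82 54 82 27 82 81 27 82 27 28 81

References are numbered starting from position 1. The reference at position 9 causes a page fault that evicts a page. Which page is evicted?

81

pos 1: 81: fault, frames (81)
pos 2: 82: fault, frames (81 82)
pos 3: 54: fault, evict 81, frames (82 54)
pos 4: 82: hit
pos 5: 27: fault, evict 54, frames (82 27)
pos 6: 82: hit
pos 7: 81: fault, evict 27, frames (82 81)
pos 8: 27: fault, evict 82, frames (81 27)
pos 9: 82: fault, evict 81, frames (27 82)
At position 9, page 81 is evicted.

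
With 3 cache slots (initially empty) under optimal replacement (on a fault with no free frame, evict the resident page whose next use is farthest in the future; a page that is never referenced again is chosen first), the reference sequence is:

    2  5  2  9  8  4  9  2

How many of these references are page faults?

5

2 → miss, frames [2]
5 → miss, frames [2, 5]
2 → hit
9 → miss, frames [2, 5, 9]
8 → miss, evict 5, frames [2, 9, 8]
4 → miss, evict 8, frames [2, 9, 4]
9 → hit
2 → hit
Page faults: 5.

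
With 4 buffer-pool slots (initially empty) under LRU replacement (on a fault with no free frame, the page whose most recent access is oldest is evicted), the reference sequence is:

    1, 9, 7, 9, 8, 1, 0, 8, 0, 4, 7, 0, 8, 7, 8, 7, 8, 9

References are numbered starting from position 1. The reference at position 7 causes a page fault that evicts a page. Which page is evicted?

7

pos 1: 1: miss, frames {1}
pos 2: 9: miss, frames {1,9}
pos 3: 7: miss, frames {1,9,7}
pos 4: 9: hit
pos 5: 8: miss, frames {1,7,9,8}
pos 6: 1: hit
pos 7: 0: miss, evict 7, frames {9,8,1,0}
At position 7, page 7 is evicted.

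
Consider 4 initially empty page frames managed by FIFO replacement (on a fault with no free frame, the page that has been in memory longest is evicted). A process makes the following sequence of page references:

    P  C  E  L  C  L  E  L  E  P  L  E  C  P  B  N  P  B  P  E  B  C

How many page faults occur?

P: miss, frames [P]
C: miss, frames [P, C]
E: miss, frames [P, C, E]
L: miss, frames [P, C, E, L]
C: hit
L: hit
E: hit
L: hit
E: hit
P: hit
L: hit
E: hit
C: hit
P: hit
B: miss, evict P, frames [C, E, L, B]
N: miss, evict C, frames [E, L, B, N]
P: miss, evict E, frames [L, B, N, P]
B: hit
P: hit
E: miss, evict L, frames [B, N, P, E]
B: hit
C: miss, evict B, frames [N, P, E, C]
Page faults: 9.

9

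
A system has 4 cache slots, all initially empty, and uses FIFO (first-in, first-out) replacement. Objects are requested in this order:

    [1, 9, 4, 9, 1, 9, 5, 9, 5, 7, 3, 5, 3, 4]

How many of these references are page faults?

6

1: miss, frames (1)
9: miss, frames (1 9)
4: miss, frames (1 9 4)
9: hit
1: hit
9: hit
5: miss, frames (1 9 4 5)
9: hit
5: hit
7: miss, evict 1, frames (9 4 5 7)
3: miss, evict 9, frames (4 5 7 3)
5: hit
3: hit
4: hit
Page faults: 6.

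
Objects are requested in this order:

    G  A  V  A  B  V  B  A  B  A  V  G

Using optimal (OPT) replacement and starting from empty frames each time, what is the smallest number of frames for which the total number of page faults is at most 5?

f=1: 12 faults
f=2: 7 faults
f=3: 5 faults
f=4: 4 faults
Smallest f with faults ≤ 5 is 3.

3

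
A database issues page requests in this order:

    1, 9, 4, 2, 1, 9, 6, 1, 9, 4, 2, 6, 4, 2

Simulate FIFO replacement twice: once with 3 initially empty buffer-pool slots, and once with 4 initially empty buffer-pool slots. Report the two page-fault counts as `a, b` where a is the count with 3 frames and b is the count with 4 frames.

3 frames: F F F F F F F . . F F . . . → 9 faults.
4 frames: F F F F . . F F F F F F . . → 10 faults.
10 > 9: adding a frame increased faults — Belady's anomaly.

9, 10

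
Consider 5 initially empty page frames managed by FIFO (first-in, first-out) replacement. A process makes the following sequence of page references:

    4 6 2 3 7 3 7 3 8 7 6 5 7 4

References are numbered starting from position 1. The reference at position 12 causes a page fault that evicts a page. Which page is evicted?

6

pos 1: 4 -> fault, frames {4}
pos 2: 6 -> fault, frames {4,6}
pos 3: 2 -> fault, frames {4,6,2}
pos 4: 3 -> fault, frames {4,6,2,3}
pos 5: 7 -> fault, frames {4,6,2,3,7}
pos 6: 3 -> hit
pos 7: 7 -> hit
pos 8: 3 -> hit
pos 9: 8 -> fault, evict 4, frames {6,2,3,7,8}
pos 10: 7 -> hit
pos 11: 6 -> hit
pos 12: 5 -> fault, evict 6, frames {2,3,7,8,5}
At position 12, page 6 is evicted.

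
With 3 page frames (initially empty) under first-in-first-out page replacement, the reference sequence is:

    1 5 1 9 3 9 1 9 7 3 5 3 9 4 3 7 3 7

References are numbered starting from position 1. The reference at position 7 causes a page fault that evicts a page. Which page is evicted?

5

pos 1: 1 → fault, frames {1}
pos 2: 5 → fault, frames {1,5}
pos 3: 1 → hit
pos 4: 9 → fault, frames {1,5,9}
pos 5: 3 → fault, evict 1, frames {5,9,3}
pos 6: 9 → hit
pos 7: 1 → fault, evict 5, frames {9,3,1}
At position 7, page 5 is evicted.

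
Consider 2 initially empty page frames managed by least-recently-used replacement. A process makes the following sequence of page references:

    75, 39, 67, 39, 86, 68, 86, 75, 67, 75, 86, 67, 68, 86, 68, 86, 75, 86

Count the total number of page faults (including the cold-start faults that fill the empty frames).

12

75 -> fault, frames [75]
39 -> fault, frames [75, 39]
67 -> fault, evict 75, frames [39, 67]
39 -> hit
86 -> fault, evict 67, frames [39, 86]
68 -> fault, evict 39, frames [86, 68]
86 -> hit
75 -> fault, evict 68, frames [86, 75]
67 -> fault, evict 86, frames [75, 67]
75 -> hit
86 -> fault, evict 67, frames [75, 86]
67 -> fault, evict 75, frames [86, 67]
68 -> fault, evict 86, frames [67, 68]
86 -> fault, evict 67, frames [68, 86]
68 -> hit
86 -> hit
75 -> fault, evict 68, frames [86, 75]
86 -> hit
Page faults: 12.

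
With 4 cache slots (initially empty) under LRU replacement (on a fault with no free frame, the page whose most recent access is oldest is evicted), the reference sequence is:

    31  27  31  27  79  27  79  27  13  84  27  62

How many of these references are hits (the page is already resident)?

31: miss, frames (31)
27: miss, frames (31 27)
31: hit
27: hit
79: miss, frames (31 27 79)
27: hit
79: hit
27: hit
13: miss, frames (31 79 27 13)
84: miss, evict 31, frames (79 27 13 84)
27: hit
62: miss, evict 79, frames (13 84 27 62)
Hits: 6.

6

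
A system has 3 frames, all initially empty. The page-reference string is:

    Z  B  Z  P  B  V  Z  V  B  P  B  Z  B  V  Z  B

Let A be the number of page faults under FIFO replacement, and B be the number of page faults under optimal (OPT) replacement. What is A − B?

Under FIFO: F F . F . F F . F F . . . F F F → 10 faults.
Under OPT: F F . F . F . . . F . . . F . . → 6 faults.
A − B = 10 − 6 = 4.

4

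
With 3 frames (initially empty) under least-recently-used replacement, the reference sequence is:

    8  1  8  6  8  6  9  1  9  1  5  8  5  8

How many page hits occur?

7

8 → fault, frames (8)
1 → fault, frames (8 1)
8 → hit
6 → fault, frames (1 8 6)
8 → hit
6 → hit
9 → fault, evict 1, frames (8 6 9)
1 → fault, evict 8, frames (6 9 1)
9 → hit
1 → hit
5 → fault, evict 6, frames (9 1 5)
8 → fault, evict 9, frames (1 5 8)
5 → hit
8 → hit
Hits: 7.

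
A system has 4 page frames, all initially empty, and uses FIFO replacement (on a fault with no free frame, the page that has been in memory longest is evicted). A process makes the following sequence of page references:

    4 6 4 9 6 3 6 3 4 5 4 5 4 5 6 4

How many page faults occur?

4: miss, frames (4)
6: miss, frames (4 6)
4: hit
9: miss, frames (4 6 9)
6: hit
3: miss, frames (4 6 9 3)
6: hit
3: hit
4: hit
5: miss, evict 4, frames (6 9 3 5)
4: miss, evict 6, frames (9 3 5 4)
5: hit
4: hit
5: hit
6: miss, evict 9, frames (3 5 4 6)
4: hit
Page faults: 7.

7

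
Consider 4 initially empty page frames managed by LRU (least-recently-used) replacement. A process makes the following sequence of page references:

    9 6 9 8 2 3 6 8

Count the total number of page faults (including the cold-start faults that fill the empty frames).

6

9: miss, frames (9)
6: miss, frames (9 6)
9: hit
8: miss, frames (6 9 8)
2: miss, frames (6 9 8 2)
3: miss, evict 6, frames (9 8 2 3)
6: miss, evict 9, frames (8 2 3 6)
8: hit
Page faults: 6.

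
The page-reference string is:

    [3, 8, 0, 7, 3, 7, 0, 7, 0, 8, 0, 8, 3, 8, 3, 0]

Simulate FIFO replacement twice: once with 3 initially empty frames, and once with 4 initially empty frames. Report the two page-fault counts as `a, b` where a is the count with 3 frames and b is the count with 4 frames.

7, 4

3 frames: F F F F F . . . . F F . . . . . → 7 faults.
4 frames: F F F F . . . . . . . . . . . . → 4 faults.
4 < 7: adding a frame reduced faults, as is typical.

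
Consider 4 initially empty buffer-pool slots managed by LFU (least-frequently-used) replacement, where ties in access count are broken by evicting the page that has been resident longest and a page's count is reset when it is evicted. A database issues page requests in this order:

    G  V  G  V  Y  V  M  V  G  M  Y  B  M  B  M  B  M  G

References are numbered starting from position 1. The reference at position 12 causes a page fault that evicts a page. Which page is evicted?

pos 1: G → fault, frames (G)
pos 2: V → fault, frames (G V)
pos 3: G → hit
pos 4: V → hit
pos 5: Y → fault, frames (G V Y)
pos 6: V → hit
pos 7: M → fault, frames (G V Y M)
pos 8: V → hit
pos 9: G → hit
pos 10: M → hit
pos 11: Y → hit
pos 12: B → fault, evict Y, frames (G V M B)
At position 12, page Y is evicted.

Y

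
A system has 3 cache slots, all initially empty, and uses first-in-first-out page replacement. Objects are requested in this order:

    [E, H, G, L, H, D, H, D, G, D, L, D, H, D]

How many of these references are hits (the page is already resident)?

E: miss, frames [E]
H: miss, frames [E, H]
G: miss, frames [E, H, G]
L: miss, evict E, frames [H, G, L]
H: hit
D: miss, evict H, frames [G, L, D]
H: miss, evict G, frames [L, D, H]
D: hit
G: miss, evict L, frames [D, H, G]
D: hit
L: miss, evict D, frames [H, G, L]
D: miss, evict H, frames [G, L, D]
H: miss, evict G, frames [L, D, H]
D: hit
Hits: 4.

4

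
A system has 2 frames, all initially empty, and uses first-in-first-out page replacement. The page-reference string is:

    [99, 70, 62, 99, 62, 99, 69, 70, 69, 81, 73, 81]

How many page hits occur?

99: fault, frames {99}
70: fault, frames {99,70}
62: fault, evict 99, frames {70,62}
99: fault, evict 70, frames {62,99}
62: hit
99: hit
69: fault, evict 62, frames {99,69}
70: fault, evict 99, frames {69,70}
69: hit
81: fault, evict 69, frames {70,81}
73: fault, evict 70, frames {81,73}
81: hit
Hits: 4.

4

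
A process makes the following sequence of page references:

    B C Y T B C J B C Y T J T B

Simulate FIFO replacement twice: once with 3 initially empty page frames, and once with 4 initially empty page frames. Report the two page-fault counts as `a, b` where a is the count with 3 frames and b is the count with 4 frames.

3 frames: F F F F F F F . . F F . . F → 10 faults.
4 frames: F F F F . . F F F F F F . F → 11 faults.
11 > 10: adding a frame increased faults — Belady's anomaly.

10, 11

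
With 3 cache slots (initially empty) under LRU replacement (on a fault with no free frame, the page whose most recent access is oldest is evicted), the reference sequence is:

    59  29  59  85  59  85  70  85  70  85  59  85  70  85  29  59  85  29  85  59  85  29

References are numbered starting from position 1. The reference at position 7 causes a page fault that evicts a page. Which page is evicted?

pos 1: 59 -> miss, frames [59]
pos 2: 29 -> miss, frames [59, 29]
pos 3: 59 -> hit
pos 4: 85 -> miss, frames [29, 59, 85]
pos 5: 59 -> hit
pos 6: 85 -> hit
pos 7: 70 -> miss, evict 29, frames [59, 85, 70]
At position 7, page 29 is evicted.

29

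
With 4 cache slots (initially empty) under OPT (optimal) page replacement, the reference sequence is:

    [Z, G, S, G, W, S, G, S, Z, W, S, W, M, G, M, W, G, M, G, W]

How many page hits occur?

15

Z -> fault, frames {Z}
G -> fault, frames {Z,G}
S -> fault, frames {Z,G,S}
G -> hit
W -> fault, frames {Z,G,S,W}
S -> hit
G -> hit
S -> hit
Z -> hit
W -> hit
S -> hit
W -> hit
M -> fault, evict S, frames {Z,G,W,M}
G -> hit
M -> hit
W -> hit
G -> hit
M -> hit
G -> hit
W -> hit
Hits: 15.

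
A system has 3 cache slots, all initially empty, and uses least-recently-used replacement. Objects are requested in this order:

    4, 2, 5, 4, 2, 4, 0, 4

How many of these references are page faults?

4 → miss, frames [4]
2 → miss, frames [4, 2]
5 → miss, frames [4, 2, 5]
4 → hit
2 → hit
4 → hit
0 → miss, evict 5, frames [2, 4, 0]
4 → hit
Page faults: 4.

4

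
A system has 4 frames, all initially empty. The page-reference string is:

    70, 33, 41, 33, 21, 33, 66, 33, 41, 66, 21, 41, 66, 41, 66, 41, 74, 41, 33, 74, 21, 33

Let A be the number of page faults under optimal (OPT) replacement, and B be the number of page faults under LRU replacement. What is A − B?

-2

Under OPT: F F F . F . F . . . . . . . . . F . . . . . → 6 faults.
Under LRU: F F F . F . F . . . . . . . . . F . F . F . → 8 faults.
A − B = 6 − 8 = -2.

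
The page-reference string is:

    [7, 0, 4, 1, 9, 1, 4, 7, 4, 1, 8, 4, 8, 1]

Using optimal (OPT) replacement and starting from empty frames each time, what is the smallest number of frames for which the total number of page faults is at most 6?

f=1: 14 faults
f=2: 10 faults
f=3: 7 faults
f=4: 6 faults
f=5: 6 faults
f=6: 6 faults
Smallest f with faults ≤ 6 is 4.

4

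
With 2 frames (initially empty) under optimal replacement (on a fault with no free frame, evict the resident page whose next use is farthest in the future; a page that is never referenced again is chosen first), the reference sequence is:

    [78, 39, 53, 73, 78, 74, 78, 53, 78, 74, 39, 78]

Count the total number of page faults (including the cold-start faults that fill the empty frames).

8

78 → miss, frames [78]
39 → miss, frames [78, 39]
53 → miss, evict 39, frames [78, 53]
73 → miss, evict 53, frames [78, 73]
78 → hit
74 → miss, evict 73, frames [78, 74]
78 → hit
53 → miss, evict 74, frames [78, 53]
78 → hit
74 → miss, evict 53, frames [78, 74]
39 → miss, evict 74, frames [78, 39]
78 → hit
Page faults: 8.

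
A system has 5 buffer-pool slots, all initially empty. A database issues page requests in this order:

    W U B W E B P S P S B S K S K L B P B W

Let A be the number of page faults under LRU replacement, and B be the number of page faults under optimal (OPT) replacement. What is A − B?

1

Under LRU: F F F . F . F F . . . . F . . F . . . F → 9 faults.
Under OPT: F F F . F . F F . . . . F . . F . . . . → 8 faults.
A − B = 9 − 8 = 1.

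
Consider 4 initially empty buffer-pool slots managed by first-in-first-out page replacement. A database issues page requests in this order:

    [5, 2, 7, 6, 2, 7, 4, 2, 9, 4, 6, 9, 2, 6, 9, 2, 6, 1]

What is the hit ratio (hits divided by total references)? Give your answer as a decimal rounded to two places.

0.56

5 → miss, frames {5}
2 → miss, frames {5,2}
7 → miss, frames {5,2,7}
6 → miss, frames {5,2,7,6}
2 → hit
7 → hit
4 → miss, evict 5, frames {2,7,6,4}
2 → hit
9 → miss, evict 2, frames {7,6,4,9}
4 → hit
6 → hit
9 → hit
2 → miss, evict 7, frames {6,4,9,2}
6 → hit
9 → hit
2 → hit
6 → hit
1 → miss, evict 6, frames {4,9,2,1}
Hits: 10 of 18 references → 10/18 = 0.5556.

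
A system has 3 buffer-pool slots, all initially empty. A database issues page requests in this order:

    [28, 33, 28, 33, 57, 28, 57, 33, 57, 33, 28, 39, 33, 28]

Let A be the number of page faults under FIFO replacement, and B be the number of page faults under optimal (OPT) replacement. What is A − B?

1

Under FIFO: F F . . F . . . . . . F . F → 5 faults.
Under OPT: F F . . F . . . . . . F . . → 4 faults.
A − B = 5 − 4 = 1.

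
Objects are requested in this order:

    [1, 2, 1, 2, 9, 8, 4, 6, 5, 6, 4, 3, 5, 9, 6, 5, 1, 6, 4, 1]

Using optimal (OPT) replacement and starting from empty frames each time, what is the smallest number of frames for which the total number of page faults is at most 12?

3

f=1: 20 faults
f=2: 13 faults
f=3: 11 faults
f=4: 10 faults
f=5: 9 faults
f=6: 8 faults
f=7: 8 faults
f=8: 8 faults
Smallest f with faults ≤ 12 is 3.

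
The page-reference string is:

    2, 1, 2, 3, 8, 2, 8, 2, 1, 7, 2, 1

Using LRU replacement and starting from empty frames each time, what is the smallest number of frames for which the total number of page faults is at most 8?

3

f=1: 12 faults
f=2: 9 faults
f=3: 6 faults
f=4: 5 faults
f=5: 5 faults
Smallest f with faults ≤ 8 is 3.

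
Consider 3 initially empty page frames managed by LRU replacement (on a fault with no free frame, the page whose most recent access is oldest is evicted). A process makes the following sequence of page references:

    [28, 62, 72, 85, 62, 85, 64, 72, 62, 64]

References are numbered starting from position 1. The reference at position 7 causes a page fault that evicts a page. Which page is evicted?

pos 1: 28 -> fault, frames [28]
pos 2: 62 -> fault, frames [28, 62]
pos 3: 72 -> fault, frames [28, 62, 72]
pos 4: 85 -> fault, evict 28, frames [62, 72, 85]
pos 5: 62 -> hit
pos 6: 85 -> hit
pos 7: 64 -> fault, evict 72, frames [62, 85, 64]
At position 7, page 72 is evicted.

72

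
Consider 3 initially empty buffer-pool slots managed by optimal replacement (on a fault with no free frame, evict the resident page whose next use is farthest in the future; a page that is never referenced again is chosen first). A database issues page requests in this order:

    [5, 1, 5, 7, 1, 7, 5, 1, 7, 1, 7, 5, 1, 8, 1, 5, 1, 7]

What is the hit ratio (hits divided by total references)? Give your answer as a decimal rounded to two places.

0.72

5 → miss, frames [5]
1 → miss, frames [5, 1]
5 → hit
7 → miss, frames [5, 1, 7]
1 → hit
7 → hit
5 → hit
1 → hit
7 → hit
1 → hit
7 → hit
5 → hit
1 → hit
8 → miss, evict 7, frames [5, 1, 8]
1 → hit
5 → hit
1 → hit
7 → miss, evict 8, frames [5, 1, 7]
Hits: 13 of 18 references → 13/18 = 0.7222.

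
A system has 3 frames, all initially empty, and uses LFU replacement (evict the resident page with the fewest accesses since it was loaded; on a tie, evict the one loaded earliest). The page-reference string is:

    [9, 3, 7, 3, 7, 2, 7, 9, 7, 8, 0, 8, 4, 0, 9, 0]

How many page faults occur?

9 -> fault, frames {9}
3 -> fault, frames {9,3}
7 -> fault, frames {9,3,7}
3 -> hit
7 -> hit
2 -> fault, evict 9, frames {3,7,2}
7 -> hit
9 -> fault, evict 2, frames {3,7,9}
7 -> hit
8 -> fault, evict 9, frames {3,7,8}
0 -> fault, evict 8, frames {3,7,0}
8 -> fault, evict 0, frames {3,7,8}
4 -> fault, evict 8, frames {3,7,4}
0 -> fault, evict 4, frames {3,7,0}
9 -> fault, evict 0, frames {3,7,9}
0 -> fault, evict 9, frames {3,7,0}
Page faults: 12.

12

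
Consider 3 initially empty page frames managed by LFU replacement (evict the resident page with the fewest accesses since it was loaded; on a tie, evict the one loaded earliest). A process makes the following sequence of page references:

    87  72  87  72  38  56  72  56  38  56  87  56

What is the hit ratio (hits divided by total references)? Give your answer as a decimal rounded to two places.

87 → miss, frames {87}
72 → miss, frames {87,72}
87 → hit
72 → hit
38 → miss, frames {87,72,38}
56 → miss, evict 38, frames {87,72,56}
72 → hit
56 → hit
38 → miss, evict 87, frames {72,56,38}
56 → hit
87 → miss, evict 38, frames {72,56,87}
56 → hit
Hits: 6 of 12 references → 6/12 = 0.5000.

0.50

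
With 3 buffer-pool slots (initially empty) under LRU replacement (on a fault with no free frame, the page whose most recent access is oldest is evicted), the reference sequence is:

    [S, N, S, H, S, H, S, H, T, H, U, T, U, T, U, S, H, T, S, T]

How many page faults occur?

S -> miss, frames (S)
N -> miss, frames (S N)
S -> hit
H -> miss, frames (N S H)
S -> hit
H -> hit
S -> hit
H -> hit
T -> miss, evict N, frames (S H T)
H -> hit
U -> miss, evict S, frames (T H U)
T -> hit
U -> hit
T -> hit
U -> hit
S -> miss, evict H, frames (T U S)
H -> miss, evict T, frames (U S H)
T -> miss, evict U, frames (S H T)
S -> hit
T -> hit
Page faults: 8.

8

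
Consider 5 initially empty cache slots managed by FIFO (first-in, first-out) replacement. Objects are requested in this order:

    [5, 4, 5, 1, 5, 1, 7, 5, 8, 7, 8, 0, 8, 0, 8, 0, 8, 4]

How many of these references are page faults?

5 -> miss, frames (5)
4 -> miss, frames (5 4)
5 -> hit
1 -> miss, frames (5 4 1)
5 -> hit
1 -> hit
7 -> miss, frames (5 4 1 7)
5 -> hit
8 -> miss, frames (5 4 1 7 8)
7 -> hit
8 -> hit
0 -> miss, evict 5, frames (4 1 7 8 0)
8 -> hit
0 -> hit
8 -> hit
0 -> hit
8 -> hit
4 -> hit
Page faults: 6.

6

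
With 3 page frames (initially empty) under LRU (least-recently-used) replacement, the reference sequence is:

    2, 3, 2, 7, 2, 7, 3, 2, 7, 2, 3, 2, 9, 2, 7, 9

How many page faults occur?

5

2 → fault, frames [2]
3 → fault, frames [2, 3]
2 → hit
7 → fault, frames [3, 2, 7]
2 → hit
7 → hit
3 → hit
2 → hit
7 → hit
2 → hit
3 → hit
2 → hit
9 → fault, evict 7, frames [3, 2, 9]
2 → hit
7 → fault, evict 3, frames [9, 2, 7]
9 → hit
Page faults: 5.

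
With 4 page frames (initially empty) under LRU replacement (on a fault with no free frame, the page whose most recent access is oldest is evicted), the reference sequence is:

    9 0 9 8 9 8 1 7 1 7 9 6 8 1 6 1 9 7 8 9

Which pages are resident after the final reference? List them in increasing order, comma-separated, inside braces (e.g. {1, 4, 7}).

{1, 7, 8, 9}

9: miss, frames {9}
0: miss, frames {9,0}
9: hit
8: miss, frames {0,9,8}
9: hit
8: hit
1: miss, frames {0,9,8,1}
7: miss, evict 0, frames {9,8,1,7}
1: hit
7: hit
9: hit
6: miss, evict 8, frames {1,7,9,6}
8: miss, evict 1, frames {7,9,6,8}
1: miss, evict 7, frames {9,6,8,1}
6: hit
1: hit
9: hit
7: miss, evict 8, frames {6,1,9,7}
8: miss, evict 6, frames {1,9,7,8}
9: hit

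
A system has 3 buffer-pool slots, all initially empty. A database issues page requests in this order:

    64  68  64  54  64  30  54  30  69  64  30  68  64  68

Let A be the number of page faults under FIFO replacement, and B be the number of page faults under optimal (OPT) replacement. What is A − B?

1

Under FIFO: F F . F . F . . F F . F . . → 7 faults.
Under OPT: F F . F . F . . F . . F . . → 6 faults.
A − B = 7 − 6 = 1.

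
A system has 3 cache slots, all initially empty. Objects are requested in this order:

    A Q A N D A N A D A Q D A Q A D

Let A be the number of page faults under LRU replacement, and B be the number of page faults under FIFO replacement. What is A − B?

-1

Under LRU: F F . F F . . . . . F . . . . . → 5 faults.
Under FIFO: F F . F F F . . . . F . . . . . → 6 faults.
A − B = 5 − 6 = -1.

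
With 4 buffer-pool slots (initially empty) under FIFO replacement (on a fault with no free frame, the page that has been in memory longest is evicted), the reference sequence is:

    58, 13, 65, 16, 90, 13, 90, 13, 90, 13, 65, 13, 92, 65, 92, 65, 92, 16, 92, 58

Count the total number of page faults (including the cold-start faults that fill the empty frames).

7

58 → miss, frames [58]
13 → miss, frames [58, 13]
65 → miss, frames [58, 13, 65]
16 → miss, frames [58, 13, 65, 16]
90 → miss, evict 58, frames [13, 65, 16, 90]
13 → hit
90 → hit
13 → hit
90 → hit
13 → hit
65 → hit
13 → hit
92 → miss, evict 13, frames [65, 16, 90, 92]
65 → hit
92 → hit
65 → hit
92 → hit
16 → hit
92 → hit
58 → miss, evict 65, frames [16, 90, 92, 58]
Page faults: 7.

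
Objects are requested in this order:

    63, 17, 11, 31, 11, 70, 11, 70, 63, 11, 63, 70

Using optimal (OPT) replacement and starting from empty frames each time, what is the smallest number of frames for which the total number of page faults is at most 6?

3

f=1: 12 faults
f=2: 7 faults
f=3: 5 faults
f=4: 5 faults
f=5: 5 faults
Smallest f with faults ≤ 6 is 3.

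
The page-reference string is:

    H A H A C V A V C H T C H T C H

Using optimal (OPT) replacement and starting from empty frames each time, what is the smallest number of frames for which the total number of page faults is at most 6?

3

f=1: 16 faults
f=2: 9 faults
f=3: 6 faults
f=4: 5 faults
f=5: 5 faults
Smallest f with faults ≤ 6 is 3.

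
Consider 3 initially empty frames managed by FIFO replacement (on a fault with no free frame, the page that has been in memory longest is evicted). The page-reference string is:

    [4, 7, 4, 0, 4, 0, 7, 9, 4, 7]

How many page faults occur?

6

4 → miss, frames {4}
7 → miss, frames {4,7}
4 → hit
0 → miss, frames {4,7,0}
4 → hit
0 → hit
7 → hit
9 → miss, evict 4, frames {7,0,9}
4 → miss, evict 7, frames {0,9,4}
7 → miss, evict 0, frames {9,4,7}
Page faults: 6.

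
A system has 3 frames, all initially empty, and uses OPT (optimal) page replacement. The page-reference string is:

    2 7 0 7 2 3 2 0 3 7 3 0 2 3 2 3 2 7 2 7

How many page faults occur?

2 -> miss, frames [2]
7 -> miss, frames [2, 7]
0 -> miss, frames [2, 7, 0]
7 -> hit
2 -> hit
3 -> miss, evict 7, frames [2, 0, 3]
2 -> hit
0 -> hit
3 -> hit
7 -> miss, evict 2, frames [0, 3, 7]
3 -> hit
0 -> hit
2 -> miss, evict 0, frames [3, 7, 2]
3 -> hit
2 -> hit
3 -> hit
2 -> hit
7 -> hit
2 -> hit
7 -> hit
Page faults: 6.

6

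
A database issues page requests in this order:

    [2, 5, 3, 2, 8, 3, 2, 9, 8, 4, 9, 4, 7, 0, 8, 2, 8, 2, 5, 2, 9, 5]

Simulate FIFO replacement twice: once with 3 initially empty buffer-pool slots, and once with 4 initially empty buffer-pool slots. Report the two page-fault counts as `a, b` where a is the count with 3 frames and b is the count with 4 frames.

3 frames: F F F . F . F F . F . . F F F F . . F . F . → 13 faults.
4 frames: F F F . F . . F . F . . F F F F . . F . F . → 12 faults.
12 < 13: adding a frame reduced faults, as is typical.

13, 12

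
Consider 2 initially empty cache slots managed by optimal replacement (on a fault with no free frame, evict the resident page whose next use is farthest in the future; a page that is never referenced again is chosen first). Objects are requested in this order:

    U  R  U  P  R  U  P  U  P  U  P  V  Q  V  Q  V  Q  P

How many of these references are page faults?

U → fault, frames [U]
R → fault, frames [U, R]
U → hit
P → fault, evict U, frames [R, P]
R → hit
U → fault, evict R, frames [P, U]
P → hit
U → hit
P → hit
U → hit
P → hit
V → fault, evict U, frames [P, V]
Q → fault, evict P, frames [V, Q]
V → hit
Q → hit
V → hit
Q → hit
P → fault, evict Q, frames [V, P]
Page faults: 7.

7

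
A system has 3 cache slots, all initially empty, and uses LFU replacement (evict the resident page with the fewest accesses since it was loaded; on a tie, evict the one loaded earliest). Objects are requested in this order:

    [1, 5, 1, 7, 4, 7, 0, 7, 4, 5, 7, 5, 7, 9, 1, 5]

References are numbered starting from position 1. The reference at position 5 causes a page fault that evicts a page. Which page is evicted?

5

pos 1: 1 → fault, frames {1}
pos 2: 5 → fault, frames {1,5}
pos 3: 1 → hit
pos 4: 7 → fault, frames {1,5,7}
pos 5: 4 → fault, evict 5, frames {1,7,4}
At position 5, page 5 is evicted.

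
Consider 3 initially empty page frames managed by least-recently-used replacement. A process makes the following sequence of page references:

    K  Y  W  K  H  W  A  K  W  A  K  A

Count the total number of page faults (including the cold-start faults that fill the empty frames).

K: miss, frames (K)
Y: miss, frames (K Y)
W: miss, frames (K Y W)
K: hit
H: miss, evict Y, frames (W K H)
W: hit
A: miss, evict K, frames (H W A)
K: miss, evict H, frames (W A K)
W: hit
A: hit
K: hit
A: hit
Page faults: 6.

6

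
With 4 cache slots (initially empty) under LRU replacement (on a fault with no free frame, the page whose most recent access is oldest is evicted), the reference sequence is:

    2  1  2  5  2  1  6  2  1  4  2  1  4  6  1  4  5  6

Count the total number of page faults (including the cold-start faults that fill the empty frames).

6

2 → miss, frames [2]
1 → miss, frames [2, 1]
2 → hit
5 → miss, frames [1, 2, 5]
2 → hit
1 → hit
6 → miss, frames [5, 2, 1, 6]
2 → hit
1 → hit
4 → miss, evict 5, frames [6, 2, 1, 4]
2 → hit
1 → hit
4 → hit
6 → hit
1 → hit
4 → hit
5 → miss, evict 2, frames [6, 1, 4, 5]
6 → hit
Page faults: 6.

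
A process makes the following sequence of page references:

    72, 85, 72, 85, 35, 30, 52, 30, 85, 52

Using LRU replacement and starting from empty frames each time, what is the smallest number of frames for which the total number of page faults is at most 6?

3

f=1: 10 faults
f=2: 7 faults
f=3: 6 faults
f=4: 5 faults
f=5: 5 faults
Smallest f with faults ≤ 6 is 3.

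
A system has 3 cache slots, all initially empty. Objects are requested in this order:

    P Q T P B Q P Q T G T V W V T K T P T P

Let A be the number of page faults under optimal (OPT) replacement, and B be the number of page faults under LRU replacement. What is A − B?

-1

Under OPT: F F F . F . . . F F . F F . . F . F . . → 10 faults.
Under LRU: F F F . F F . . F F . F F . . F . F . . → 11 faults.
A − B = 10 − 11 = -1.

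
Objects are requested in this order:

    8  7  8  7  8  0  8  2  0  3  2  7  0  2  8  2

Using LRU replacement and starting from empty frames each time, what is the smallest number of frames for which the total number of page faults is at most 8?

f=1: 16 faults
f=2: 11 faults
f=3: 8 faults
f=4: 7 faults
f=5: 5 faults
Smallest f with faults ≤ 8 is 3.

3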